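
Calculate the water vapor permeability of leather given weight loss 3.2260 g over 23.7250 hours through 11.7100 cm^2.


Formula: WVP = loss / (area * time)
Substituting: WVP = 3.2260 / (11.7100 * 23.7250)
Result: 0.0116118 g/(cm^2*hr)


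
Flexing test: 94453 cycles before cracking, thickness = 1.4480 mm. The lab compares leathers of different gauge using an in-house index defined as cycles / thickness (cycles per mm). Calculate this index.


Formula: Index = cycles / thickness
Substituting: Index = 94453 / 1.4480
Result: 65229.9724 cycles/mm


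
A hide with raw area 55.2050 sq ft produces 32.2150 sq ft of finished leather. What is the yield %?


Formula: Yield = finished / raw * 100
Substituting: Yield = 32.2150 / 55.2050 * 100
Result: 58.3552 %


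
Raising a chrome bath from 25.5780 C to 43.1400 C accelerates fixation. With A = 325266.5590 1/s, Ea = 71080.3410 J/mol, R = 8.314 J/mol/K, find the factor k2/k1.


T1 = 25.5780 + 273.15 = 298.7280 K; T2 = 43.1400 + 273.15 = 316.2900 K
k1 = A * exp(-Ea/(R*T1)) = 325266.5590 * exp(-71080.3410/(8.314*298.7280)) = 1.2103e-07 1/s
k2 = A * exp(-Ea/(R*T2)) = 325266.5590 * exp(-71080.3410/(8.314*316.2900)) = 5.9299e-07 1/s
k2/k1 = 5.9299e-07 / 1.2103e-07 = 4.8994


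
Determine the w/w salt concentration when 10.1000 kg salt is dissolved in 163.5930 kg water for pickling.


Formula: Conc = salt / (water + salt) * 100
Substituting: Conc = 10.1000 / (163.5930 + 10.1000) * 100
Result: 5.8149 %


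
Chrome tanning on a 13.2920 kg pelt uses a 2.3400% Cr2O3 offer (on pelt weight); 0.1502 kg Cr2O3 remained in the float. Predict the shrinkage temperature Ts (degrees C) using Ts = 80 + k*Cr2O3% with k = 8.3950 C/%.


Offered = pelt * offer_pct / 100 = 13.2920 * 2.3400 / 100 = 0.3110 kg
Uptake = offered - residual = 0.3110 - 0.1502 = 0.1608 kg
Cr2O3% on pelt = uptake / pelt * 100 = 0.1608 / 13.2920 * 100 = 1.2100 %
Ts = 80 + k * Cr2O3% = 80 + 8.3950 * 1.2100 = 90.1579 C


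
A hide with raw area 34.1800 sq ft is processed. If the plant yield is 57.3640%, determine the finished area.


Formula: finished = raw * yield / 100
Substituting: finished = 34.1800 * 57.3640 / 100
Result: 19.6070 sq ft


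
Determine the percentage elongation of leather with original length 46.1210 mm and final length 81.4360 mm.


Formula: Elongation = (Lf - L0) / L0 * 100
Substituting: Elongation = (81.4360 - 46.1210) / 46.1210 * 100
Result: 76.5703 %


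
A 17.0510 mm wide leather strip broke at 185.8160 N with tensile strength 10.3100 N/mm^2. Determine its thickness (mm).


Formula: t = F / (TS * w)
Substituting: t = 185.8160 / (10.3100 * 17.0510)
Result: 1.0570 mm


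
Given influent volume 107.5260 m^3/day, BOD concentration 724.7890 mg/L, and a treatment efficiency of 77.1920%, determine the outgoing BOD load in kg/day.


Load_in = volume * conc / 1000 = 107.5260 * 724.7890 / 1000 = 77.9337 kg/day
Removed = Load_in * eff / 100 = 77.9337 * 77.1920 / 100 = 60.1586 kg/day
Load_out = Load_in - Removed = 77.9337 - 60.1586 = 17.7751 kg/day


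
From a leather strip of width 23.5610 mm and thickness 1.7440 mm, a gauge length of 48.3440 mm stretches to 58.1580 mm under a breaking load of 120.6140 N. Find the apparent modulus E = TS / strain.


TS = F / (w * t) = 120.6140 / (23.5610 * 1.7440) = 2.9353 N/mm^2
strain = (Lf - L0) / L0 = (58.1580 - 48.3440) / 48.3440 = 0.2030
E = TS / strain = 2.9353 / 0.2030 = 14.4595 N/mm^2


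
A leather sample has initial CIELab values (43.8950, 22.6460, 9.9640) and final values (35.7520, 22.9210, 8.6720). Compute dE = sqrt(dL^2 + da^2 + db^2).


dL = -8.1430, da = 0.2750, db = -1.2920
dE = sqrt((-8.1430)^2 + 0.2750^2 + (-1.2920)^2) = 8.2494


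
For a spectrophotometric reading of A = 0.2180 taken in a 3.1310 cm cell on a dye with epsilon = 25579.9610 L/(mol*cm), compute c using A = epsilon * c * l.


Formula: c = A / (epsilon * l)
Substituting: c = 0.2180 / (25579.9610 * 3.1310)
Result: 2.7219e-06 mol/L


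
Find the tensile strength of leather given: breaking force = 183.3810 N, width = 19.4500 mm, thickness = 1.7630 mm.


Formula: TS = force / (width * thickness)
Substituting: TS = 183.3810 / (19.4500 * 1.7630)
Result: 5.3479 N/mm^2


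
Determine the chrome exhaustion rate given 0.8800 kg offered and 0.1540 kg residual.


Formula: Uptake = (offered - residual) / offered * 100
Substituting: Uptake = (0.8800 - 0.1540) / 0.8800 * 100
Result: 82.5000 %


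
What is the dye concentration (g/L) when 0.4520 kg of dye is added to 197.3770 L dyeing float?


Formula: Conc = dye_mass(kg) / volume(L) * 1000
Substituting: Conc = 0.4520 / 197.3770 * 1000
Result: 2.2900 g/L


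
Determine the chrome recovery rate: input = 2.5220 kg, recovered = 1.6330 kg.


Formula: Recovery = recovered / input * 100
Substituting: Recovery = 1.6330 / 2.5220 * 100
Result: 64.7502 %


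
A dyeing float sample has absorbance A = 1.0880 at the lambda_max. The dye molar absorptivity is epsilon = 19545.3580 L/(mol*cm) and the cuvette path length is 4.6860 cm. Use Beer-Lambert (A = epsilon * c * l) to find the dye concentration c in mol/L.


Formula: c = A / (epsilon * l)
Substituting: c = 1.0880 / (19545.3580 * 4.6860)
Result: 1.1879e-05 mol/L


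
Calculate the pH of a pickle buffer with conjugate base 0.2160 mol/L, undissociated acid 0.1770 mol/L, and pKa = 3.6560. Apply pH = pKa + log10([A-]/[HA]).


ratio = [A-] / [HA] = 0.2160 / 0.1770 = 1.2203
log10(ratio) = 0.0864805
pH = pKa + log10(ratio) = 3.6560 + 0.0864805 = 3.7425


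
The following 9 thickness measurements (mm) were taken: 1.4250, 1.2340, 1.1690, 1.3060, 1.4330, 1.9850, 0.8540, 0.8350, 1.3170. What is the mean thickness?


Formula: Average = sum / n
Substituting: Average = 11.5580 / 9
Result: 1.2842 mm


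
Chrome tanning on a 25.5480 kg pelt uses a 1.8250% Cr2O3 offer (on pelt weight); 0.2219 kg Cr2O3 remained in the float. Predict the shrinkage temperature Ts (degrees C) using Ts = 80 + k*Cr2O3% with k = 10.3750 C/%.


Offered = pelt * offer_pct / 100 = 25.5480 * 1.8250 / 100 = 0.4663 kg
Uptake = offered - residual = 0.4663 - 0.2219 = 0.2444 kg
Cr2O3% on pelt = uptake / pelt * 100 = 0.2444 / 25.5480 * 100 = 0.9564 %
Ts = 80 + k * Cr2O3% = 80 + 10.3750 * 0.9564 = 89.9231 C


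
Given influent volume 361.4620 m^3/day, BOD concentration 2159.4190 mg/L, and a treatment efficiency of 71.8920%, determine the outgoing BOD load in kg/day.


Load_in = volume * conc / 1000 = 361.4620 * 2159.4190 / 1000 = 780.5479 kg/day
Removed = Load_in * eff / 100 = 780.5479 * 71.8920 / 100 = 561.1515 kg/day
Load_out = Load_in - Removed = 780.5479 - 561.1515 = 219.3964 kg/day


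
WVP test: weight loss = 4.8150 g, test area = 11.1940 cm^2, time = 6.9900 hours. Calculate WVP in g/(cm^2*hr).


Formula: WVP = loss / (area * time)
Substituting: WVP = 4.8150 / (11.1940 * 6.9900)
Result: 0.0615366 g/(cm^2*hr)


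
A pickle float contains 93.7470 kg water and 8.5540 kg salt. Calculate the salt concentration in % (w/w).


Formula: Conc = salt / (water + salt) * 100
Substituting: Conc = 8.5540 / (93.7470 + 8.5540) * 100
Result: 8.3616 %


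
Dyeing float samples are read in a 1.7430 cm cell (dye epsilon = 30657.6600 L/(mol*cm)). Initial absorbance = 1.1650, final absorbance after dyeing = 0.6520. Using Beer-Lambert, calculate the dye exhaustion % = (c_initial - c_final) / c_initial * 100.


c_initial = A_i / (epsilon * l) = 1.1650 / (30657.6600 * 1.7430) = 2.1802e-05 mol/L
c_final = A_f / (epsilon * l) = 0.6520 / (30657.6600 * 1.7430) = 1.2201e-05 mol/L
Exhaustion = (c_initial - c_final) / c_initial * 100 = (2.1802e-05 - 1.2201e-05) / 2.1802e-05 * 100 = 44.0343 %


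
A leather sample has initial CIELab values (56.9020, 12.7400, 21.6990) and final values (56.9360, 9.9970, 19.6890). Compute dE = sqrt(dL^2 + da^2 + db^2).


dL = 0.034, da = -2.7430, db = -2.0100
dE = sqrt(0.034^2 + (-2.7430)^2 + (-2.0100)^2) = 3.4008


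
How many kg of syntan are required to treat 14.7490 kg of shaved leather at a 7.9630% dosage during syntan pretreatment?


Formula: Syntan = substrate * pct / 100
Substituting: Syntan = 14.7490 * 7.9630 / 100
Result: 1.1745 kg


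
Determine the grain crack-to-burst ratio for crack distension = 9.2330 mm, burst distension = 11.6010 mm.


Formula: Ratio = crack / burst
Substituting: Ratio = 9.2330 / 11.6010
Result: 0.7959


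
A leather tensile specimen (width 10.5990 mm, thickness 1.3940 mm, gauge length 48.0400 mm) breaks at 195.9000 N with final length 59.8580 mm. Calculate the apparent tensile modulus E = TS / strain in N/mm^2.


TS = F / (w * t) = 195.9000 / (10.5990 * 1.3940) = 13.2589 N/mm^2
strain = (Lf - L0) / L0 = (59.8580 - 48.0400) / 48.0400 = 0.2460
E = TS / strain = 13.2589 / 0.2460 = 53.8971 N/mm^2


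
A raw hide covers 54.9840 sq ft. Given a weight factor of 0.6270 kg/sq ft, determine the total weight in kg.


Formula: Weight = area * weight_per_sqft
Substituting: Weight = 54.9840 * 0.6270
Result: 34.4750 kg


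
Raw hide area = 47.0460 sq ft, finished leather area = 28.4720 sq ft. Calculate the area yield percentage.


Formula: Yield = finished / raw * 100
Substituting: Yield = 28.4720 / 47.0460 * 100
Result: 60.5195 %


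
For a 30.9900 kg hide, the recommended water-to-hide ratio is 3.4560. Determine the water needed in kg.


Formula: Water = hide_weight * ratio
Substituting: Water = 30.9900 * 3.4560
Result: 107.1014 kg


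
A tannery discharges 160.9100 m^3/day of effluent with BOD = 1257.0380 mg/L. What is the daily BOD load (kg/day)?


Formula: BOD_load = volume * conc / 1000
Substituting: BOD_load = 160.9100 * 1257.0380 / 1000
Result: 202.2700 kg/day


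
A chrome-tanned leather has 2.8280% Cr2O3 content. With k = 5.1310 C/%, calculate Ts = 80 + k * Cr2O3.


Formula: Ts = 80 + k * Cr2O3
Substituting: Ts = 80 + 5.1310 * 2.8280
Result: 94.5105 C


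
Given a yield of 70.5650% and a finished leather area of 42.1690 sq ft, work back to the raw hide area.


Formula: raw = finished * 100 / yield
Substituting: raw = 42.1690 * 100 / 70.5650
Result: 59.7591 sq ft


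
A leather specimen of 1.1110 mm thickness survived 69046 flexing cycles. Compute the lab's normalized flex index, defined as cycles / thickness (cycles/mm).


Formula: Index = cycles / thickness
Substituting: Index = 69046 / 1.1110
Result: 62147.6148 cycles/mm


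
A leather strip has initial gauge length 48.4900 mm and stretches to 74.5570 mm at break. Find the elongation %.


Formula: Elongation = (Lf - L0) / L0 * 100
Substituting: Elongation = (74.5570 - 48.4900) / 48.4900 * 100
Result: 53.7575 %


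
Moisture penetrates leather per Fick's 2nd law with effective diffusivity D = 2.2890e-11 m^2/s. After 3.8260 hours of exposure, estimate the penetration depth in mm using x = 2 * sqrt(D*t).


t = 3.8260 hr * 3600 = 13773.6000 s
D * t = 2.2890e-11 * 13773.6000 = 3.1528e-07
x = 2 * sqrt(D*t) = 2 * sqrt(3.1528e-07) = 0.00112299 m = 1.1230 mm


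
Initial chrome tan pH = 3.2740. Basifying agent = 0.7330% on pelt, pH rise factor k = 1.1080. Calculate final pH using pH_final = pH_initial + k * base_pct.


Formula: pH_final = pH_initial + k * base_pct
Substituting: pH_final = 3.2740 + 1.1080 * 0.7330
Result: 4.0862


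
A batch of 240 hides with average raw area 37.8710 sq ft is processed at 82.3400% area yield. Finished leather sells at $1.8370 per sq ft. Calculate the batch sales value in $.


Raw_total = N * avg_area = 240 * 37.8710 = 9089.0400 sq ft
Finished = Raw_total * yield / 100 = 9089.0400 * 82.3400 / 100 = 7483.9155 sq ft
Value = Finished * price = 7483.9155 * 1.8370 = 13747.9528 $


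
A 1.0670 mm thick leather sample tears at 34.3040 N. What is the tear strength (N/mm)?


Formula: Tear strength = force / thickness
Substituting: Tear strength = 34.3040 / 1.0670
Result: 32.1500 N/mm


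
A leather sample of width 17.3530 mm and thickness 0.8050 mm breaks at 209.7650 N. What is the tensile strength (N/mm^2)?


Formula: TS = force / (width * thickness)
Substituting: TS = 209.7650 / (17.3530 * 0.8050)
Result: 15.0163 N/mm^2


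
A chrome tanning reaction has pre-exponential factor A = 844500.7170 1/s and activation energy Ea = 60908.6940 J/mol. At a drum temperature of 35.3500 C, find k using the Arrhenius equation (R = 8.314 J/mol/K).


T_K = T_C + 273.15 = 35.3500 + 273.15 = 308.5000 K
exponent = -Ea / (R * T_K) = -60908.6940 / (8.314 * 308.5000) = -23.7473
k = A * exp(exponent) = 844500.7170 * exp(-23.7473) = 4.1047e-05 1/s


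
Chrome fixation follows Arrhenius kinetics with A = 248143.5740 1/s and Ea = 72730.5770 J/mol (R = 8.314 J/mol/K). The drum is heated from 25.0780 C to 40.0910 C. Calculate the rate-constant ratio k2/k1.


T1 = 25.0780 + 273.15 = 298.2280 K; T2 = 40.0910 + 273.15 = 313.2410 K
k1 = A * exp(-Ea/(R*T1)) = 248143.5740 * exp(-72730.5770/(8.314*298.2280)) = 4.5236e-08 1/s
k2 = A * exp(-Ea/(R*T2)) = 248143.5740 * exp(-72730.5770/(8.314*313.2410)) = 1.8452e-07 1/s
k2/k1 = 1.8452e-07 / 4.5236e-08 = 4.0791


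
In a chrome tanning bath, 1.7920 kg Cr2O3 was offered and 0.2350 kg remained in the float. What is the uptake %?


Formula: Uptake = (offered - residual) / offered * 100
Substituting: Uptake = (1.7920 - 0.2350) / 1.7920 * 100
Result: 86.8862 %


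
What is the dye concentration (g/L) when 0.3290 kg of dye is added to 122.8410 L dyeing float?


Formula: Conc = dye_mass(kg) / volume(L) * 1000
Substituting: Conc = 0.3290 / 122.8410 * 1000
Result: 2.6783 g/L


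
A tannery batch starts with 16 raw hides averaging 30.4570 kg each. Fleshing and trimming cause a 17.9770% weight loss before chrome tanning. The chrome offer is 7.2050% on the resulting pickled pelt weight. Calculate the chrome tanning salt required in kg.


Total_raw = N * avg_wt = 16 * 30.4570 = 487.3120 kg
Substrate = Total_raw * (1 - loss/100) = 487.3120 * (1 - 17.9770/100) = 399.7079 kg
Chrome = Substrate * pct / 100 = 399.7079 * 7.2050 / 100 = 28.7990 kg


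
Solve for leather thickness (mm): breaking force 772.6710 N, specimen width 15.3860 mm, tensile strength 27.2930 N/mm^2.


Formula: t = F / (TS * w)
Substituting: t = 772.6710 / (27.2930 * 15.3860)
Result: 1.8400 mm


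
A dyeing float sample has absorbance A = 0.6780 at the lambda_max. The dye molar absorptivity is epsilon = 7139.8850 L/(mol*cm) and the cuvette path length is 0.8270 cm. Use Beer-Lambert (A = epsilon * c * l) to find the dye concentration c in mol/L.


Formula: c = A / (epsilon * l)
Substituting: c = 0.6780 / (7139.8850 * 0.8270)
Result: 1.1482e-04 mol/L


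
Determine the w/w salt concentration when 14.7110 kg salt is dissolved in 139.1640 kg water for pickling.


Formula: Conc = salt / (water + salt) * 100
Substituting: Conc = 14.7110 / (139.1640 + 14.7110) * 100
Result: 9.5604 %


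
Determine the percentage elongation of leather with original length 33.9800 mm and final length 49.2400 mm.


Formula: Elongation = (Lf - L0) / L0 * 100
Substituting: Elongation = (49.2400 - 33.9800) / 33.9800 * 100
Result: 44.9088 %


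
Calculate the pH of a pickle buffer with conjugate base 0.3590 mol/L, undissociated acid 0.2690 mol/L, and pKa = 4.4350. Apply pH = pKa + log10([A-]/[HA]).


ratio = [A-] / [HA] = 0.3590 / 0.2690 = 1.3346
log10(ratio) = 0.1253
pH = pKa + log10(ratio) = 4.4350 + 0.1253 = 4.5603


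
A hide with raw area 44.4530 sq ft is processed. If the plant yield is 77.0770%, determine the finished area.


Formula: finished = raw * yield / 100
Substituting: finished = 44.4530 * 77.0770 / 100
Result: 34.2630 sq ft


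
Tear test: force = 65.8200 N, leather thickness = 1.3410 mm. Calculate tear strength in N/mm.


Formula: Tear strength = force / thickness
Substituting: Tear strength = 65.8200 / 1.3410
Result: 49.0828 N/mm


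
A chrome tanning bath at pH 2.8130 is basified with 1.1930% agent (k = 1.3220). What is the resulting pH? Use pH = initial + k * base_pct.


Formula: pH_final = pH_initial + k * base_pct
Substituting: pH_final = 2.8130 + 1.3220 * 1.1930
Result: 4.3901


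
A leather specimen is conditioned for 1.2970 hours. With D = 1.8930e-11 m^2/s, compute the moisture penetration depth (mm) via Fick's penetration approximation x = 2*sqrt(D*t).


t = 1.2970 hr * 3600 = 4669.2000 s
D * t = 1.8930e-11 * 4669.2000 = 8.8388e-08
x = 2 * sqrt(D*t) = 2 * sqrt(8.8388e-08) = 5.9460e-04 m = 0.5946 mm


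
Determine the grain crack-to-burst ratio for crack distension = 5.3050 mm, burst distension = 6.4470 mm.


Formula: Ratio = crack / burst
Substituting: Ratio = 5.3050 / 6.4470
Result: 0.8229


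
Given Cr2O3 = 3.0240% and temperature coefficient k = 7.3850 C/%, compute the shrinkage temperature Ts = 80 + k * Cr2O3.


Formula: Ts = 80 + k * Cr2O3
Substituting: Ts = 80 + 7.3850 * 3.0240
Result: 102.3322 C


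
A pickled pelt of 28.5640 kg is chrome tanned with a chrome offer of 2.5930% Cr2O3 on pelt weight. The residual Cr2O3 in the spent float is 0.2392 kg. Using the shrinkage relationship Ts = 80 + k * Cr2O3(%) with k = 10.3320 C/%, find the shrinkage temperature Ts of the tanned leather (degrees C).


Offered = pelt * offer_pct / 100 = 28.5640 * 2.5930 / 100 = 0.7407 kg
Uptake = offered - residual = 0.7407 - 0.2392 = 0.5015 kg
Cr2O3% on pelt = uptake / pelt * 100 = 0.5015 / 28.5640 * 100 = 1.7556 %
Ts = 80 + k * Cr2O3% = 80 + 10.3320 * 1.7556 = 98.1387 C


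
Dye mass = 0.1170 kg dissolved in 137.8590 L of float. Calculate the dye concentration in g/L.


Formula: Conc = dye_mass(kg) / volume(L) * 1000
Substituting: Conc = 0.1170 / 137.8590 * 1000
Result: 0.8487 g/L


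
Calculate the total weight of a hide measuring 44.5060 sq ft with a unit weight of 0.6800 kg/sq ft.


Formula: Weight = area * weight_per_sqft
Substituting: Weight = 44.5060 * 0.6800
Result: 30.2641 kg


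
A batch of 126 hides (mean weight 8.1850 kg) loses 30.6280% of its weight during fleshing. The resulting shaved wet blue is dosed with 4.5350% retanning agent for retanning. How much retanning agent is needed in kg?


Total_raw = N * avg_wt = 126 * 8.1850 = 1031.3100 kg
Substrate = Total_raw * (1 - loss/100) = 1031.3100 * (1 - 30.6280/100) = 715.4404 kg
Retan = Substrate * pct / 100 = 715.4404 * 4.5350 / 100 = 32.4452 kg


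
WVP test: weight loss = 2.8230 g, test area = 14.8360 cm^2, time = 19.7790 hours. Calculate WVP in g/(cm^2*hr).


Formula: WVP = loss / (area * time)
Substituting: WVP = 2.8230 / (14.8360 * 19.7790)
Result: 0.00962032 g/(cm^2*hr)


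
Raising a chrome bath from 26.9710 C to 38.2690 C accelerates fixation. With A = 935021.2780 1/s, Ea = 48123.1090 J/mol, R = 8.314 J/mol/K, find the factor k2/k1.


T1 = 26.9710 + 273.15 = 300.1210 K; T2 = 38.2690 + 273.15 = 311.4190 K
k1 = A * exp(-Ea/(R*T1)) = 935021.2780 * exp(-48123.1090/(8.314*300.1210)) = 0.00393477 1/s
k2 = A * exp(-Ea/(R*T2)) = 935021.2780 * exp(-48123.1090/(8.314*311.4190)) = 0.00792118 1/s
k2/k1 = 0.00792118 / 0.00393477 = 2.0131


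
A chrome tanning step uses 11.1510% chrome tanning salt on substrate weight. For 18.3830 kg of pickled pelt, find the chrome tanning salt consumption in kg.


Formula: Chrome = substrate * pct / 100
Substituting: Chrome = 18.3830 * 11.1510 / 100
Result: 2.0499 kg


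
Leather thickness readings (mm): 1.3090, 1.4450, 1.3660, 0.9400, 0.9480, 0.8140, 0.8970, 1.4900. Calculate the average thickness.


Formula: Average = sum / n
Substituting: Average = 9.2090 / 8
Result: 1.1511 mm


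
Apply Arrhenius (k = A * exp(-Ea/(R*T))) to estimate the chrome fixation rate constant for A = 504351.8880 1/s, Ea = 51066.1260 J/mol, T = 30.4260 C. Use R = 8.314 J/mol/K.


T_K = T_C + 273.15 = 30.4260 + 273.15 = 303.5760 K
exponent = -Ea / (R * T_K) = -51066.1260 / (8.314 * 303.5760) = -20.2328
k = A * exp(exponent) = 504351.8880 * exp(-20.2328) = 8.2367e-04 1/s


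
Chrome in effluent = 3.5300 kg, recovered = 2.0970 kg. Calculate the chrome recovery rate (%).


Formula: Recovery = recovered / input * 100
Substituting: Recovery = 2.0970 / 3.5300 * 100
Result: 59.4051 %


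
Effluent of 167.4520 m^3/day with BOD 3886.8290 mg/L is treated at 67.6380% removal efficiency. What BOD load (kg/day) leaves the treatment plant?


Load_in = volume * conc / 1000 = 167.4520 * 3886.8290 / 1000 = 650.8573 kg/day
Removed = Load_in * eff / 100 = 650.8573 * 67.6380 / 100 = 440.2269 kg/day
Load_out = Load_in - Removed = 650.8573 - 440.2269 = 210.6304 kg/day


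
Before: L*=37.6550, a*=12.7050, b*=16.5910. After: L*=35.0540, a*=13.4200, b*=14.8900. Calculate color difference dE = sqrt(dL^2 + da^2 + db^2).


dL = -2.6010, da = 0.7150, db = -1.7010
dE = sqrt((-2.6010)^2 + 0.7150^2 + (-1.7010)^2) = 3.1890


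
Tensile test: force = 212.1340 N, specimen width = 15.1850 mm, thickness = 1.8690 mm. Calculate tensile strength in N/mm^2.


Formula: TS = force / (width * thickness)
Substituting: TS = 212.1340 / (15.1850 * 1.8690)
Result: 7.4746 N/mm^2


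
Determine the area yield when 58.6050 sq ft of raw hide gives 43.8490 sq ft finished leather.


Formula: Yield = finished / raw * 100
Substituting: Yield = 43.8490 / 58.6050 * 100
Result: 74.8213 %


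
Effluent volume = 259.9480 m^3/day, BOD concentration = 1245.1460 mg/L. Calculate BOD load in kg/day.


Formula: BOD_load = volume * conc / 1000
Substituting: BOD_load = 259.9480 * 1245.1460 / 1000
Result: 323.6732 kg/day


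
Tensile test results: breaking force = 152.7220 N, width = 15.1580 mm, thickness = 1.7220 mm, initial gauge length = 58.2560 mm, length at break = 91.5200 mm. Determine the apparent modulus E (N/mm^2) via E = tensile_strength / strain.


TS = F / (w * t) = 152.7220 / (15.1580 * 1.7220) = 5.8510 N/mm^2
strain = (Lf - L0) / L0 = (91.5200 - 58.2560) / 58.2560 = 0.5710
E = TS / strain = 5.8510 / 0.5710 = 10.2469 N/mm^2


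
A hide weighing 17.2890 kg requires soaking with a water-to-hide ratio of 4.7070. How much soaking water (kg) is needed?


Formula: Water = hide_weight * ratio
Substituting: Water = 17.2890 * 4.7070
Result: 81.3793 kg


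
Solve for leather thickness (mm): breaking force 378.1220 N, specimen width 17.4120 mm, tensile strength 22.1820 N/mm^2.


Formula: t = F / (TS * w)
Substituting: t = 378.1220 / (22.1820 * 17.4120)
Result: 0.9790 mm


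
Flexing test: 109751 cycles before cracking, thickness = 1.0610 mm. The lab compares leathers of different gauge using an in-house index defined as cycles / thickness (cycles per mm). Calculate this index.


Formula: Index = cycles / thickness
Substituting: Index = 109751 / 1.0610
Result: 103441.0933 cycles/mm


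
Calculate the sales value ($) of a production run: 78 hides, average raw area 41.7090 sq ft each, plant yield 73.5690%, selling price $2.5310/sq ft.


Raw_total = N * avg_area = 78 * 41.7090 = 3253.3020 sq ft
Finished = Raw_total * yield / 100 = 3253.3020 * 73.5690 / 100 = 2393.4217 sq ft
Value = Finished * price = 2393.4217 * 2.5310 = 6057.7504 $


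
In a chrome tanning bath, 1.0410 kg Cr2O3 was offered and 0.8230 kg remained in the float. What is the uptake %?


Formula: Uptake = (offered - residual) / offered * 100
Substituting: Uptake = (1.0410 - 0.8230) / 1.0410 * 100
Result: 20.9414 %


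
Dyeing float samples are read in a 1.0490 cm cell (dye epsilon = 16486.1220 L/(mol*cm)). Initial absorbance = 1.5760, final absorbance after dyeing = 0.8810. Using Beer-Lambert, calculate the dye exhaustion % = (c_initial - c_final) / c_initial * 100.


c_initial = A_i / (epsilon * l) = 1.5760 / (16486.1220 * 1.0490) = 9.1130e-05 mol/L
c_final = A_f / (epsilon * l) = 0.8810 / (16486.1220 * 1.0490) = 5.0943e-05 mol/L
Exhaustion = (c_initial - c_final) / c_initial * 100 = (9.1130e-05 - 5.0943e-05) / 9.1130e-05 * 100 = 44.0990 %


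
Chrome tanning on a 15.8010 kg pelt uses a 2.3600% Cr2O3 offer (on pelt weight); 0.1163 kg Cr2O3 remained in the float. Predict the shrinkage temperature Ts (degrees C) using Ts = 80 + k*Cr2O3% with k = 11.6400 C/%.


Offered = pelt * offer_pct / 100 = 15.8010 * 2.3600 / 100 = 0.3729 kg
Uptake = offered - residual = 0.3729 - 0.1163 = 0.2566 kg
Cr2O3% on pelt = uptake / pelt * 100 = 0.2566 / 15.8010 * 100 = 1.6240 %
Ts = 80 + k * Cr2O3% = 80 + 11.6400 * 1.6240 = 98.9030 C


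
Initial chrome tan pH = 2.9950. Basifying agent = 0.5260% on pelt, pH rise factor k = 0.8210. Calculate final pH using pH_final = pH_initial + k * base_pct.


Formula: pH_final = pH_initial + k * base_pct
Substituting: pH_final = 2.9950 + 0.8210 * 0.5260
Result: 3.4268


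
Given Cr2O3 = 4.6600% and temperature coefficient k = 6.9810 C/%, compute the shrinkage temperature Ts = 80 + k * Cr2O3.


Formula: Ts = 80 + k * Cr2O3
Substituting: Ts = 80 + 6.9810 * 4.6600
Result: 112.5315 C


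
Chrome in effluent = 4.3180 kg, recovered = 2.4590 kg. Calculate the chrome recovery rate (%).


Formula: Recovery = recovered / input * 100
Substituting: Recovery = 2.4590 / 4.3180 * 100
Result: 56.9477 %


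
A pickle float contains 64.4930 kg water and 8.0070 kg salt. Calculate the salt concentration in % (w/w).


Formula: Conc = salt / (water + salt) * 100
Substituting: Conc = 8.0070 / (64.4930 + 8.0070) * 100
Result: 11.0441 %


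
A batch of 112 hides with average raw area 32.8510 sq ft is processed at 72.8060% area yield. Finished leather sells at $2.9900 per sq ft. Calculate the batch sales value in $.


Raw_total = N * avg_area = 112 * 32.8510 = 3679.3120 sq ft
Finished = Raw_total * yield / 100 = 3679.3120 * 72.8060 / 100 = 2678.7599 sq ft
Value = Finished * price = 2678.7599 * 2.9900 = 8009.4921 $


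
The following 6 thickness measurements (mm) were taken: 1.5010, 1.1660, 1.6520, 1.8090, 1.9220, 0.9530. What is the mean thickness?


Formula: Average = sum / n
Substituting: Average = 9.0030 / 6
Result: 1.5005 mm


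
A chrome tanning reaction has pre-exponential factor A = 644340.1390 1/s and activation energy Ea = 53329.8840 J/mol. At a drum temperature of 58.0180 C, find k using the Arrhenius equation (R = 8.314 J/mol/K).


T_K = T_C + 273.15 = 58.0180 + 273.15 = 331.1680 K
exponent = -Ea / (R * T_K) = -53329.8840 / (8.314 * 331.1680) = -19.3692
k = A * exp(exponent) = 644340.1390 * exp(-19.3692) = 0.00249556 1/s


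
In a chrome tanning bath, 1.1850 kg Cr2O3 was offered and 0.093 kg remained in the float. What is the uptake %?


Formula: Uptake = (offered - residual) / offered * 100
Substituting: Uptake = (1.1850 - 0.093) / 1.1850 * 100
Result: 92.1519 %


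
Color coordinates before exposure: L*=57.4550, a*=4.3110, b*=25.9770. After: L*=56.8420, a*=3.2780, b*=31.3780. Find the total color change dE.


dL = -0.6130, da = -1.0330, db = 5.4010
dE = sqrt((-0.6130)^2 + (-1.0330)^2 + 5.4010^2) = 5.5330


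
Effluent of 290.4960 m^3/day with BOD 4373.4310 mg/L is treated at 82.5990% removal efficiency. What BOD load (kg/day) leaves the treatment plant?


Load_in = volume * conc / 1000 = 290.4960 * 4373.4310 / 1000 = 1270.4642 kg/day
Removed = Load_in * eff / 100 = 1270.4642 * 82.5990 / 100 = 1049.3907 kg/day
Load_out = Load_in - Removed = 1270.4642 - 1049.3907 = 221.0735 kg/day


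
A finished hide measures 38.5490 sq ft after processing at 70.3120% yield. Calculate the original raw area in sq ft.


Formula: raw = finished * 100 / yield
Substituting: raw = 38.5490 * 100 / 70.3120
Result: 54.8256 sq ft


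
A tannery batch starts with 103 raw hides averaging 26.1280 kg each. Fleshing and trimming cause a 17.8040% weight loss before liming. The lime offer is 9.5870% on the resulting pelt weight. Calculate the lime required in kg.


Total_raw = N * avg_wt = 103 * 26.1280 = 2691.1840 kg
Substrate = Total_raw * (1 - loss/100) = 2691.1840 * (1 - 17.8040/100) = 2212.0456 kg
Lime = Substrate * pct / 100 = 2212.0456 * 9.5870 / 100 = 212.0688 kg


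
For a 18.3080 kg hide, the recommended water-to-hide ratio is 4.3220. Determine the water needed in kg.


Formula: Water = hide_weight * ratio
Substituting: Water = 18.3080 * 4.3220
Result: 79.1272 kg


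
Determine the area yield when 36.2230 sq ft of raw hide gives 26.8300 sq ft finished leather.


Formula: Yield = finished / raw * 100
Substituting: Yield = 26.8300 / 36.2230 * 100
Result: 74.0690 %


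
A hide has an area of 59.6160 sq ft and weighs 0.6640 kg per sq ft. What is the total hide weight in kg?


Formula: Weight = area * weight_per_sqft
Substituting: Weight = 59.6160 * 0.6640
Result: 39.5850 kg


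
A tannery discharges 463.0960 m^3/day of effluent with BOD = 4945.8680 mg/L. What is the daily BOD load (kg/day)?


Formula: BOD_load = volume * conc / 1000
Substituting: BOD_load = 463.0960 * 4945.8680 / 1000
Result: 2290.4117 kg/day


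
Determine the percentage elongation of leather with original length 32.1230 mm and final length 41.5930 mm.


Formula: Elongation = (Lf - L0) / L0 * 100
Substituting: Elongation = (41.5930 - 32.1230) / 32.1230 * 100
Result: 29.4804 %


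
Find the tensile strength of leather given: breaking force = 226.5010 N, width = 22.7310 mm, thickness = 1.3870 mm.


Formula: TS = force / (width * thickness)
Substituting: TS = 226.5010 / (22.7310 * 1.3870)
Result: 7.1841 N/mm^2


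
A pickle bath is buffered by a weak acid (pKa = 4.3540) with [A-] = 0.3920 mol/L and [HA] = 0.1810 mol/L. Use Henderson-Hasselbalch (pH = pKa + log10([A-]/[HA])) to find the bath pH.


ratio = [A-] / [HA] = 0.3920 / 0.1810 = 2.1657
log10(ratio) = 0.3356
pH = pKa + log10(ratio) = 4.3540 + 0.3356 = 4.6896


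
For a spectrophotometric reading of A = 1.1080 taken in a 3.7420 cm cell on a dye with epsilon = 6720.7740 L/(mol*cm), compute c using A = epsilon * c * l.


Formula: c = A / (epsilon * l)
Substituting: c = 1.1080 / (6720.7740 * 3.7420)
Result: 4.4057e-05 mol/L


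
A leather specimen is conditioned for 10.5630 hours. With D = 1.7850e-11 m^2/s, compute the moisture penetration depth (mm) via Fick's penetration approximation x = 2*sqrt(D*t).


t = 10.5630 hr * 3600 = 38026.8000 s
D * t = 1.7850e-11 * 38026.8000 = 6.7878e-07
x = 2 * sqrt(D*t) = 2 * sqrt(6.7878e-07) = 0.00164776 m = 1.6478 mm


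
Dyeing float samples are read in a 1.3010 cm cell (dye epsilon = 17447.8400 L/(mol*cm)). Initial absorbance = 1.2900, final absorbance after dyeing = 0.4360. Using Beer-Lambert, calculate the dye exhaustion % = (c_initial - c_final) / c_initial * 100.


c_initial = A_i / (epsilon * l) = 1.2900 / (17447.8400 * 1.3010) = 5.6829e-05 mol/L
c_final = A_f / (epsilon * l) = 0.4360 / (17447.8400 * 1.3010) = 1.9207e-05 mol/L
Exhaustion = (c_initial - c_final) / c_initial * 100 = (5.6829e-05 - 1.9207e-05) / 5.6829e-05 * 100 = 66.2016 %


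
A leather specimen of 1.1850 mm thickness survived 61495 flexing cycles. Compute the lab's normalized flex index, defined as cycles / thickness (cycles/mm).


Formula: Index = cycles / thickness
Substituting: Index = 61495 / 1.1850
Result: 51894.5148 cycles/mm


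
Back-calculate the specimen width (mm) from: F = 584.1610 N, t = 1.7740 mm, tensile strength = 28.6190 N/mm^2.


Formula: w = F / (TS * t)
Substituting: w = 584.1610 / (28.6190 * 1.7740)
Result: 11.5060 mm


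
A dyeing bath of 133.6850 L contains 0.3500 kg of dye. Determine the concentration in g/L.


Formula: Conc = dye_mass(kg) / volume(L) * 1000
Substituting: Conc = 0.3500 / 133.6850 * 1000
Result: 2.6181 g/L


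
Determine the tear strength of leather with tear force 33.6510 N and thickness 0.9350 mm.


Formula: Tear strength = force / thickness
Substituting: Tear strength = 33.6510 / 0.9350
Result: 35.9904 N/mm


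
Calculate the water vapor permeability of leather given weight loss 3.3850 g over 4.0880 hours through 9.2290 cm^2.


Formula: WVP = loss / (area * time)
Substituting: WVP = 3.3850 / (9.2290 * 4.0880)
Result: 0.0897208 g/(cm^2*hr)


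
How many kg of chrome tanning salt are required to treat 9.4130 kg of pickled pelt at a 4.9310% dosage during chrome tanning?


Formula: Chrome = substrate * pct / 100
Substituting: Chrome = 9.4130 * 4.9310 / 100
Result: 0.4642 kg


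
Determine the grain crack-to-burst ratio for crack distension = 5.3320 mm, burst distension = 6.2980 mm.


Formula: Ratio = crack / burst
Substituting: Ratio = 5.3320 / 6.2980
Result: 0.8466


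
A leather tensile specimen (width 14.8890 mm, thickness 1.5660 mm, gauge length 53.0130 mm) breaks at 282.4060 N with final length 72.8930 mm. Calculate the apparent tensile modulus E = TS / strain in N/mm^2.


TS = F / (w * t) = 282.4060 / (14.8890 * 1.5660) = 12.1120 N/mm^2
strain = (Lf - L0) / L0 = (72.8930 - 53.0130) / 53.0130 = 0.3750
E = TS / strain = 12.1120 / 0.3750 = 32.2985 N/mm^2


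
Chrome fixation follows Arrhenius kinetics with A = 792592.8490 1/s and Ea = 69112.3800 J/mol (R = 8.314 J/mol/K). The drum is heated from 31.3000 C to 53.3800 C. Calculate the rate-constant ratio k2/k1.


T1 = 31.3000 + 273.15 = 304.4500 K; T2 = 53.3800 + 273.15 = 326.5300 K
k1 = A * exp(-Ea/(R*T1)) = 792592.8490 * exp(-69112.3800/(8.314*304.4500)) = 1.0989e-06 1/s
k2 = A * exp(-Ea/(R*T2)) = 792592.8490 * exp(-69112.3800/(8.314*326.5300)) = 6.9634e-06 1/s
k2/k1 = 6.9634e-06 / 1.0989e-06 = 6.3364


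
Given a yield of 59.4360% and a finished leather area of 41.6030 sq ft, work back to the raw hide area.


Formula: raw = finished * 100 / yield
Substituting: raw = 41.6030 * 100 / 59.4360
Result: 69.9963 sq ft


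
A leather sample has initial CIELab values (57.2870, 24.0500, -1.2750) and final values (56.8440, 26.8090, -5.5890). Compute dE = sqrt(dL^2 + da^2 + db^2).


dL = -0.4430, da = 2.7590, db = -4.3140
dE = sqrt((-0.4430)^2 + 2.7590^2 + (-4.3140)^2) = 5.1399


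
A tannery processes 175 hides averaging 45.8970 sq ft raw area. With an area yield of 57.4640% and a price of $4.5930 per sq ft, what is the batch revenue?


Raw_total = N * avg_area = 175 * 45.8970 = 8031.9750 sq ft
Finished = Raw_total * yield / 100 = 8031.9750 * 57.4640 / 100 = 4615.4941 sq ft
Value = Finished * price = 4615.4941 * 4.5930 = 21198.9645 $


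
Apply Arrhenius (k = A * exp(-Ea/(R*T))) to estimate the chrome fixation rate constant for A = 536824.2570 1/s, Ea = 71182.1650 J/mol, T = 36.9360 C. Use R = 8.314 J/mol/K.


T_K = T_C + 273.15 = 36.9360 + 273.15 = 310.0860 K
exponent = -Ea / (R * T_K) = -71182.1650 / (8.314 * 310.0860) = -27.6108
k = A * exp(exponent) = 536824.2570 * exp(-27.6108) = 5.4779e-07 1/s


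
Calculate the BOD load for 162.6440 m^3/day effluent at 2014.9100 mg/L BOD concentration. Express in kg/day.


Formula: BOD_load = volume * conc / 1000
Substituting: BOD_load = 162.6440 * 2014.9100 / 1000
Result: 327.7130 kg/day


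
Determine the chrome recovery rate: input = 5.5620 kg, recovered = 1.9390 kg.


Formula: Recovery = recovered / input * 100
Substituting: Recovery = 1.9390 / 5.5620 * 100
Result: 34.8616 %


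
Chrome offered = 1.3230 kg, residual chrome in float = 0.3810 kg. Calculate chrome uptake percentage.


Formula: Uptake = (offered - residual) / offered * 100
Substituting: Uptake = (1.3230 - 0.3810) / 1.3230 * 100
Result: 71.2018 %


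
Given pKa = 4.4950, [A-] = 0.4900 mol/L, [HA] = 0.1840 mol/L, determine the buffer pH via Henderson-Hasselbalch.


ratio = [A-] / [HA] = 0.4900 / 0.1840 = 2.6630
log10(ratio) = 0.4254
pH = pKa + log10(ratio) = 4.4950 + 0.4254 = 4.9204


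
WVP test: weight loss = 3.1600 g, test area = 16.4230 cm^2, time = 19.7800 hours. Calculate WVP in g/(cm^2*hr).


Formula: WVP = loss / (area * time)
Substituting: WVP = 3.1600 / (16.4230 * 19.7800)
Result: 0.00972766 g/(cm^2*hr)


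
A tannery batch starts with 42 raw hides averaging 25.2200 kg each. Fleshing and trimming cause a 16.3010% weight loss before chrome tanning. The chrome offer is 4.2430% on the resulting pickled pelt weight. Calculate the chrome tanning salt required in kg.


Total_raw = N * avg_wt = 42 * 25.2200 = 1059.2400 kg
Substrate = Total_raw * (1 - loss/100) = 1059.2400 * (1 - 16.3010/100) = 886.5733 kg
Chrome = Substrate * pct / 100 = 886.5733 * 4.2430 / 100 = 37.6173 kg


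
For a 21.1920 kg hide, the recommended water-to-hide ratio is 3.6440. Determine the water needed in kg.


Formula: Water = hide_weight * ratio
Substituting: Water = 21.1920 * 3.6440
Result: 77.2236 kg


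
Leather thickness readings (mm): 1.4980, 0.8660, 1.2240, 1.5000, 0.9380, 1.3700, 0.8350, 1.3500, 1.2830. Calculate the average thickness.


Formula: Average = sum / n
Substituting: Average = 10.8640 / 9
Result: 1.2071 mm


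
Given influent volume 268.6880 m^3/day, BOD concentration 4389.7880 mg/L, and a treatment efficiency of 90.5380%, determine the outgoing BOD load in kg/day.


Load_in = volume * conc / 1000 = 268.6880 * 4389.7880 / 1000 = 1179.4834 kg/day
Removed = Load_in * eff / 100 = 1179.4834 * 90.5380 / 100 = 1067.8806 kg/day
Load_out = Load_in - Removed = 1179.4834 - 1067.8806 = 111.6027 kg/day


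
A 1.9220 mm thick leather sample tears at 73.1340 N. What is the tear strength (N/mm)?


Formula: Tear strength = force / thickness
Substituting: Tear strength = 73.1340 / 1.9220
Result: 38.0510 N/mm


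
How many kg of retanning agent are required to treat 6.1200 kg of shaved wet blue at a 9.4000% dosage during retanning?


Formula: Retan = substrate * pct / 100
Substituting: Retan = 6.1200 * 9.4000 / 100
Result: 0.5753 kg


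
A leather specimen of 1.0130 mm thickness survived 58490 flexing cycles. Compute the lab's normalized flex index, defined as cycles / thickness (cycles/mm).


Formula: Index = cycles / thickness
Substituting: Index = 58490 / 1.0130
Result: 57739.3880 cycles/mm


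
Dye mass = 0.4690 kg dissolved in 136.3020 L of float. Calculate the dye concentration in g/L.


Formula: Conc = dye_mass(kg) / volume(L) * 1000
Substituting: Conc = 0.4690 / 136.3020 * 1000
Result: 3.4409 g/L


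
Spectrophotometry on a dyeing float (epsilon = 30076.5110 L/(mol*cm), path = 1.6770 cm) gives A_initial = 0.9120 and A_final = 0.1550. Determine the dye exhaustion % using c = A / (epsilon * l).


c_initial = A_i / (epsilon * l) = 0.9120 / (30076.5110 * 1.6770) = 1.8081e-05 mol/L
c_final = A_f / (epsilon * l) = 0.1550 / (30076.5110 * 1.6770) = 3.0731e-06 mol/L
Exhaustion = (c_initial - c_final) / c_initial * 100 = (1.8081e-05 - 3.0731e-06) / 1.8081e-05 * 100 = 83.0044 %


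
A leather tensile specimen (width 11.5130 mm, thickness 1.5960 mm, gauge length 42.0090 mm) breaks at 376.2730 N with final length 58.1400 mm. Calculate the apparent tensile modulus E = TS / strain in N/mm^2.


TS = F / (w * t) = 376.2730 / (11.5130 * 1.5960) = 20.4777 N/mm^2
strain = (Lf - L0) / L0 = (58.1400 - 42.0090) / 42.0090 = 0.3840
E = TS / strain = 20.4777 / 0.3840 = 53.3289 N/mm^2


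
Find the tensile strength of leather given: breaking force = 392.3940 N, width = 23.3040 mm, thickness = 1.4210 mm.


Formula: TS = force / (width * thickness)
Substituting: TS = 392.3940 / (23.3040 * 1.4210)
Result: 11.8494 N/mm^2


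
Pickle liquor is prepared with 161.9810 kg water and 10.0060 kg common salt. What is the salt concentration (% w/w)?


Formula: Conc = salt / (water + salt) * 100
Substituting: Conc = 10.0060 / (161.9810 + 10.0060) * 100
Result: 5.8179 %


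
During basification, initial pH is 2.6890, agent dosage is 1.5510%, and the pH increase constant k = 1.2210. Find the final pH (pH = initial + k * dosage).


Formula: pH_final = pH_initial + k * base_pct
Substituting: pH_final = 2.6890 + 1.2210 * 1.5510
Result: 4.5828


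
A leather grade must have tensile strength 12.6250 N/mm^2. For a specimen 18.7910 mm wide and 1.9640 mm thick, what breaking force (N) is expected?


Formula: F = TS * w * t
Substituting: F = 12.6250 * 18.7910 * 1.9640
Result: 465.9322 N


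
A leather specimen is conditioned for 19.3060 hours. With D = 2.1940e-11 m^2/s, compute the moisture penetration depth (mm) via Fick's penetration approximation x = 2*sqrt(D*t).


t = 19.3060 hr * 3600 = 69501.6000 s
D * t = 2.1940e-11 * 69501.6000 = 1.5249e-06
x = 2 * sqrt(D*t) = 2 * sqrt(1.5249e-06) = 0.00246971 m = 2.4697 mm
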